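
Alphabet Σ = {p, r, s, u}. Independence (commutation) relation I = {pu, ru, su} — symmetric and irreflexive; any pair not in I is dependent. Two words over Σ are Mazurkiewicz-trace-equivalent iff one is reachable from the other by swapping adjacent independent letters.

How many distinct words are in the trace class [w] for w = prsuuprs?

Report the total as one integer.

28

drop 0:p onto floor
drop 1:r onto {0:p}
drop 2:s onto {1:r}
drop 3:u onto floor
drop 4:u onto {3:u}
drop 5:p onto {2:s}
drop 6:r onto {5:p}
drop 7:s onto {6:r}
ground layer = {0:p, 3:u}
drop-orders for the pieces not yet dropped (sum over which currently-grounded one goes next):
  1 to go: {4} 1  {7} 1
  2 to go: {3,4} 1  {4,7} 2  {6,7} 1
  3 to go: {3,4,7} 3  {4,6,7} 3  {5,6,7} 1
  4 to go: {2,5,6,7} 1  {3,4,6,7} 6  {4,5,6,7} 4
  5 to go: {1,2,5,6,7} 1  {2,4,5,6,7} 5  {3,4,5,6,7} 10
  6 to go: {0,1,2,5,6,7} 1  {1,2,4,5,6,7} 6  {2,3,4,5,6,7} 15
  if 0:p drops first: 21 orders
  if 3:u drops first: 7 orders
heap linearizations: 28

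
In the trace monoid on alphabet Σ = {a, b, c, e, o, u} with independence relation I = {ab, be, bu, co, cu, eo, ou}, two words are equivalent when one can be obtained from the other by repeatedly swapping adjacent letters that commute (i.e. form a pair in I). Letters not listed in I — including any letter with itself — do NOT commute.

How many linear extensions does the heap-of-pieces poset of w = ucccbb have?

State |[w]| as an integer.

6

drop 0:u onto floor
drop 1:c onto floor
drop 2:c onto {1:c}
drop 3:c onto {2:c}
drop 4:b onto {3:c}
drop 5:b onto {4:b}
ground layer = {0:u, 1:c}
drop-orders for the pieces not yet dropped (sum over which currently-grounded one goes next):
  1 to go: {0} 1  {5} 1
  2 to go: {0,5} 2  {4,5} 1
  3 to go: {0,4,5} 3  {3,4,5} 1
  4 to go: {0,3,4,5} 4  {2,3,4,5} 1
  if 0:u drops first: 1 orders
  if 1:c drops first: 5 orders
heap linearizations: 6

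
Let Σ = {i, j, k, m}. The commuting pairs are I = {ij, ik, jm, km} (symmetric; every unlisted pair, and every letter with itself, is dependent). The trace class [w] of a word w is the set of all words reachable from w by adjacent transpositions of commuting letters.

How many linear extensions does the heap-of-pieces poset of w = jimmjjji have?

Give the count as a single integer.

#0=j has no predecessor
#1=i has no predecessor
#2=m depends on [1:i]
#3=m depends on [2:m]
#4=j depends on [0:j]
#5=j depends on [4:j]
#6=j depends on [5:j]
#7=i depends on [3:m]
sources: [0:j, 1:i]
N(rest) = Σ N(rest − s) over sources s of rest; N(one piece) = 1:
  size 1 → [6]=1  [7]=1
  size 2 → [3,7]=1  [5,6]=1  [6,7]=2
  size 3 → [2,3,7]=1  [3,6,7]=3  [4,5,6]=1  [5,6,7]=3
  size 4 → [0,4,5,6]=1  [1,2,3,7]=1  [2,3,6,7]=4  [3,5,6,7]=6  [4,5,6,7]=4
  size 5 → [0,4,5,6,7]=5  [1,2,3,6,7]=5  [2,3,5,6,7]=10  [3,4,5,6,7]=10
  size 6 → [0,3,4,5,6,7]=15  [1,2,3,5,6,7]=15  [2,3,4,5,6,7]=20
  first=0(j) contributes 35
  first=1(i) contributes 35
|[w]| = 70

70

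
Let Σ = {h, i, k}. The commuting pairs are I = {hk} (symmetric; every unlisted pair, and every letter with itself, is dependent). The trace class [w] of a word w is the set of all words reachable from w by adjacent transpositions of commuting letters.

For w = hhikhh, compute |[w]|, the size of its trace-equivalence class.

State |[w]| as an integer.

#0=h has no predecessor
#1=h depends on [0:h]
#2=i depends on [1:h]
#3=k depends on [2:i]
#4=h depends on [2:i]
#5=h depends on [4:h]
sources: [0:h]
N(rest) = Σ N(rest − s) over sources s of rest; N(one piece) = 1:
  size 1 → [3]=1  [5]=1
  size 2 → [3,5]=2  [4,5]=1
  size 3 → [3,4,5]=3
  size 4 → [2,3,4,5]=3
  first=0(h) contributes 3

3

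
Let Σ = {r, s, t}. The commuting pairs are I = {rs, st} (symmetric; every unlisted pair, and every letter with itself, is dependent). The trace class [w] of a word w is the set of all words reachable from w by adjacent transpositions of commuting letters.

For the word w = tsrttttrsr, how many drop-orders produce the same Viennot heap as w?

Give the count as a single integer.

piece 0:t — minimal
piece 1:s — minimal
piece 2:r rests on {0:t}
piece 3:t rests on {2:r}
piece 4:t rests on {3:t}
piece 5:t rests on {4:t}
piece 6:t rests on {5:t}
piece 7:r rests on {6:t}
piece 8:s rests on {1:s}
piece 9:r rests on {7:r}
minimal pieces: {0:t, 1:s}
ways to finish when only these pieces remain (= sum over removing one remaining piece with nothing left below it):
  1 left: {8}→1  {9}→1
  2 left: {1,8}→1  {7,9}→1  {8,9}→2
  3 left: {1,8,9}→3  {6,7,9}→1  {7,8,9}→3
  4 left: {1,7,8,9}→6  {5,6,7,9}→1  {6,7,8,9}→4
  5 left: {1,6,7,8,9}→10  {4,5,6,7,9}→1  {5,6,7,8,9}→5
  6 left: {1,5,6,7,8,9}→15  {3,4,5,6,7,9}→1  {4,5,6,7,8,9}→6
  7 left: {1,4,5,6,7,8,9}→21  {2,3,4,5,6,7,9}→1  {3,4,5,6,7,8,9}→7
  8 left: {0,2,3,4,5,6,7,9}→1  {1,3,4,5,6,7,8,9}→28  {2,3,4,5,6,7,8,9}→8
  placing 0:t first → 36 extensions
  placing 1:s first → 9 extensions
total linear extensions = 45

45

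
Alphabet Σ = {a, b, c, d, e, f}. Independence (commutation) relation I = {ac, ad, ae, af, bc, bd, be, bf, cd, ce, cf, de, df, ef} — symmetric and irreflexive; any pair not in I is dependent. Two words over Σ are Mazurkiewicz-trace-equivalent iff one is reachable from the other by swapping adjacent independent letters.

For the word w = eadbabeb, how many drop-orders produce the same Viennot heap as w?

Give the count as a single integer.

168

drop 0:e onto floor
drop 1:a onto floor
drop 2:d onto floor
drop 3:b onto {1:a}
drop 4:a onto {3:b}
drop 5:b onto {4:a}
drop 6:e onto {0:e}
drop 7:b onto {5:b}
ground layer = {0:e, 1:a, 2:d}
drop-orders for the pieces not yet dropped (sum over which currently-grounded one goes next):
  1 to go: {2} 1  {6} 1  {7} 1
  2 to go: {0,6} 1  {2,6} 2  {2,7} 2  {5,7} 1  {6,7} 2
  3 to go: {0,2,6} 3  {0,6,7} 3  {2,5,7} 3  {2,6,7} 6  {4,5,7} 1  {5,6,7} 3
  4 to go: {0,2,6,7} 12  {0,5,6,7} 6  {2,4,5,7} 4  {2,5,6,7} 12  {3,4,5,7} 1  {4,5,6,7} 4
  5 to go: {0,2,5,6,7} 30  {0,4,5,6,7} 10  {1,3,4,5,7} 1  {2,3,4,5,7} 5  {2,4,5,6,7} 20  {3,4,5,6,7} 5
  6 to go: {0,2,4,5,6,7} 60  {0,3,4,5,6,7} 15  {1,2,3,4,5,7} 6  {1,3,4,5,6,7} 6  {2,3,4,5,6,7} 30
  if 0:e drops first: 42 orders
  if 1:a drops first: 105 orders
  if 2:d drops first: 21 orders
heap linearizations: 168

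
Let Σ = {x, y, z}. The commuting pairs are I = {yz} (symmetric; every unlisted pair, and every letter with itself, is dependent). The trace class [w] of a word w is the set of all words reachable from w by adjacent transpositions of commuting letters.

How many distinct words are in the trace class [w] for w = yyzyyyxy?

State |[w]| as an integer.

6

piece 0:y — minimal
piece 1:y rests on {0:y}
piece 2:z — minimal
piece 3:y rests on {1:y}
piece 4:y rests on {3:y}
piece 5:y rests on {4:y}
piece 6:x rests on {2:z, 5:y}
piece 7:y rests on {6:x}
minimal pieces: {0:y, 2:z}
ways to finish when only these pieces remain (= sum over removing one remaining piece with nothing left below it):
  1 left: {7}→1
  2 left: {6,7}→1
  3 left: {2,6,7}→1  {5,6,7}→1
  4 left: {2,5,6,7}→2  {4,5,6,7}→1
  5 left: {2,4,5,6,7}→3  {3,4,5,6,7}→1
  6 left: {1,3,4,5,6,7}→1  {2,3,4,5,6,7}→4
  placing 0:y first → 5 extensions
  placing 2:z first → 1 extensions
total linear extensions = 6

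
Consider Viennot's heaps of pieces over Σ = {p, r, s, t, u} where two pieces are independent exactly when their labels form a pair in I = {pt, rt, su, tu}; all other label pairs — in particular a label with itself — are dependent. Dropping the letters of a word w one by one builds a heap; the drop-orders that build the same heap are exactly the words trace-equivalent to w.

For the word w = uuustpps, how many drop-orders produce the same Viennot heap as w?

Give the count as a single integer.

18

drop 0:u onto floor
drop 1:u onto {0:u}
drop 2:u onto {1:u}
drop 3:s onto floor
drop 4:t onto {3:s}
drop 5:p onto {2:u, 3:s}
drop 6:p onto {5:p}
drop 7:s onto {4:t, 6:p}
ground layer = {0:u, 3:s}
drop-orders for the pieces not yet dropped (sum over which currently-grounded one goes next):
  1 to go: {7} 1
  2 to go: {4,7} 1  {6,7} 1
  3 to go: {4,6,7} 2  {5,6,7} 1
  4 to go: {2,5,6,7} 1  {4,5,6,7} 3
  5 to go: {1,2,5,6,7} 1  {2,4,5,6,7} 4  {3,4,5,6,7} 3
  6 to go: {0,1,2,5,6,7} 1  {1,2,4,5,6,7} 5  {2,3,4,5,6,7} 7
  if 0:u drops first: 12 orders
  if 3:s drops first: 6 orders
heap linearizations: 18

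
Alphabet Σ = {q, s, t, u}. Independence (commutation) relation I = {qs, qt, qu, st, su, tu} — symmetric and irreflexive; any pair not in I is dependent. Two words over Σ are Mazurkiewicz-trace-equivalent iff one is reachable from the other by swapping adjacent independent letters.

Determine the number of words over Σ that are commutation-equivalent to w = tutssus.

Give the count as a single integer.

210

0(t) covers ∅
1(u) covers ∅
2(t) covers 0:t
3(s) covers ∅
4(s) covers 3:s
5(u) covers 1:u
6(s) covers 4:s
floor of heap: 0:t, 1:u, 3:s
completions by unplaced set U, small U first (add the entries for U minus each lowest piece of U):
  |U|=1: {2}:1  {5}:1  {6}:1
  |U|=2: {0,2}:1  {1,5}:1  {2,5}:2  {2,6}:2  {4,6}:1  {5,6}:2
  |U|=3: {0,2,5}:3  {0,2,6}:3  {1,2,5}:3  {1,5,6}:3  {2,4,6}:3  {2,5,6}:6  {3,4,6}:1  {4,5,6}:3
  |U|=4: {0,1,2,5}:6  {0,2,4,6}:6  {0,2,5,6}:12  {1,2,5,6}:12  {1,4,5,6}:6  {2,3,4,6}:4  {2,4,5,6}:12  {3,4,5,6}:4
  |U|=5: {0,1,2,5,6}:30  {0,2,3,4,6}:10  {0,2,4,5,6}:30  {1,2,4,5,6}:30  {1,3,4,5,6}:10  {2,3,4,5,6}:20
  start at 0(t): 60
  start at 1(u): 60
  start at 3(s): 90
sum over floor = 210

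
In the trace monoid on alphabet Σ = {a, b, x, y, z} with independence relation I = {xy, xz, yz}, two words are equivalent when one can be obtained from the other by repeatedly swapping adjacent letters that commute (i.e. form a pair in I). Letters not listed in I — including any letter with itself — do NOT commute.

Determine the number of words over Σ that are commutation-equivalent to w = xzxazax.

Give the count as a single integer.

3

drop 0:x onto floor
drop 1:z onto floor
drop 2:x onto {0:x}
drop 3:a onto {1:z, 2:x}
drop 4:z onto {3:a}
drop 5:a onto {4:z}
drop 6:x onto {5:a}
ground layer = {0:x, 1:z}
drop-orders for the pieces not yet dropped (sum over which currently-grounded one goes next):
  1 to go: {6} 1
  2 to go: {5,6} 1
  3 to go: {4,5,6} 1
  4 to go: {3,4,5,6} 1
  5 to go: {1,3,4,5,6} 1  {2,3,4,5,6} 1
  if 0:x drops first: 2 orders
  if 1:z drops first: 1 orders
heap linearizations: 3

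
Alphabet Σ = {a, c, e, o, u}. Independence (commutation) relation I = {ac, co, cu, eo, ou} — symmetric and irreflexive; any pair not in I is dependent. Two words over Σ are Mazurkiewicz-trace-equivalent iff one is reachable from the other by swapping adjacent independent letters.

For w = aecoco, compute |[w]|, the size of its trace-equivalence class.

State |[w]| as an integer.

10

drop 0:a onto floor
drop 1:e onto {0:a}
drop 2:c onto {1:e}
drop 3:o onto {0:a}
drop 4:c onto {2:c}
drop 5:o onto {3:o}
ground layer = {0:a}
drop-orders for the pieces not yet dropped (sum over which currently-grounded one goes next):
  1 to go: {4} 1  {5} 1
  2 to go: {2,4} 1  {3,5} 1  {4,5} 2
  3 to go: {1,2,4} 1  {2,4,5} 3  {3,4,5} 3
  4 to go: {1,2,4,5} 4  {2,3,4,5} 6
  if 0:a drops first: 10 orders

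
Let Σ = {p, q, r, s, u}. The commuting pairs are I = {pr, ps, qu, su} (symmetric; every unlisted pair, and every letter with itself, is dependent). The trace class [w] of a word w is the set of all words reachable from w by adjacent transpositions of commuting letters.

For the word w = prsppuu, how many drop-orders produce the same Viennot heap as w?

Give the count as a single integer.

piece 0:p — minimal
piece 1:r — minimal
piece 2:s rests on {1:r}
piece 3:p rests on {0:p}
piece 4:p rests on {3:p}
piece 5:u rests on {1:r, 4:p}
piece 6:u rests on {5:u}
minimal pieces: {0:p, 1:r}
ways to finish when only these pieces remain (= sum over removing one remaining piece with nothing left below it):
  1 left: {2}→1  {6}→1
  2 left: {2,6}→2  {5,6}→1
  3 left: {2,5,6}→3  {4,5,6}→1
  4 left: {1,2,5,6}→3  {2,4,5,6}→4  {3,4,5,6}→1
  5 left: {0,3,4,5,6}→1  {1,2,4,5,6}→7  {2,3,4,5,6}→5
  placing 0:p first → 12 extensions
  placing 1:r first → 6 extensions
total linear extensions = 18

18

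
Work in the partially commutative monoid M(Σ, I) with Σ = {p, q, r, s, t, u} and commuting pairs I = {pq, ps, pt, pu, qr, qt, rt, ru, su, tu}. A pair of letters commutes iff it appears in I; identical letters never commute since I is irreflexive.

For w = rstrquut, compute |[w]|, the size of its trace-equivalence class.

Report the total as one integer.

60

0(r) covers ∅
1(s) covers 0:r
2(t) covers 1:s
3(r) covers 1:s
4(q) covers 1:s
5(u) covers 4:q
6(u) covers 5:u
7(t) covers 2:t
floor of heap: 0:r
completions by unplaced set U, small U first (add the entries for U minus each lowest piece of U):
  |U|=1: {3}:1  {6}:1  {7}:1
  |U|=2: {2,7}:1  {3,6}:2  {3,7}:2  {5,6}:1  {6,7}:2
  |U|=3: {2,3,7}:3  {2,6,7}:3  {3,5,6}:3  {3,6,7}:6  {4,5,6}:1  {5,6,7}:3
  |U|=4: {2,3,6,7}:12  {2,5,6,7}:6  {3,4,5,6}:4  {3,5,6,7}:12  {4,5,6,7}:4
  |U|=5: {2,3,5,6,7}:30  {2,4,5,6,7}:10  {3,4,5,6,7}:20
  |U|=6: {2,3,4,5,6,7}:60
  start at 0(r): 60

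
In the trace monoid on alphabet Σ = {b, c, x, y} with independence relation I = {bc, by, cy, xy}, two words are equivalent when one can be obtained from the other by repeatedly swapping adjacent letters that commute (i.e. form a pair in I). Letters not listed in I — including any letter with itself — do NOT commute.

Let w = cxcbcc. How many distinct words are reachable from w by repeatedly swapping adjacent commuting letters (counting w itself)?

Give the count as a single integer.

4

0(c) covers ∅
1(x) covers 0:c
2(c) covers 1:x
3(b) covers 1:x
4(c) covers 2:c
5(c) covers 4:c
floor of heap: 0:c
completions by unplaced set U, small U first (add the entries for U minus each lowest piece of U):
  |U|=1: {3}:1  {5}:1
  |U|=2: {3,5}:2  {4,5}:1
  |U|=3: {2,4,5}:1  {3,4,5}:3
  |U|=4: {2,3,4,5}:4
  start at 0(c): 4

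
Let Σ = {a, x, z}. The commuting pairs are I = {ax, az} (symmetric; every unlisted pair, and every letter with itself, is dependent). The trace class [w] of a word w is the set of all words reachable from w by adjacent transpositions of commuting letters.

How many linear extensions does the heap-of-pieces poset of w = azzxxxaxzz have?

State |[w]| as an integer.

0(a) covers ∅
1(z) covers ∅
2(z) covers 1:z
3(x) covers 2:z
4(x) covers 3:x
5(x) covers 4:x
6(a) covers 0:a
7(x) covers 5:x
8(z) covers 7:x
9(z) covers 8:z
floor of heap: 0:a, 1:z
completions by unplaced set U, small U first (add the entries for U minus each lowest piece of U):
  |U|=1: {6}:1  {9}:1
  |U|=2: {0,6}:1  {6,9}:2  {8,9}:1
  |U|=3: {0,6,9}:3  {6,8,9}:3  {7,8,9}:1
  |U|=4: {0,6,8,9}:6  {5,7,8,9}:1  {6,7,8,9}:4
  |U|=5: {0,6,7,8,9}:10  {4,5,7,8,9}:1  {5,6,7,8,9}:5
  |U|=6: {0,5,6,7,8,9}:15  {3,4,5,7,8,9}:1  {4,5,6,7,8,9}:6
  |U|=7: {0,4,5,6,7,8,9}:21  {2,3,4,5,7,8,9}:1  {3,4,5,6,7,8,9}:7
  |U|=8: {0,3,4,5,6,7,8,9}:28  {1,2,3,4,5,7,8,9}:1  {2,3,4,5,6,7,8,9}:8
  start at 0(a): 9
  start at 1(z): 36
sum over floor = 45

45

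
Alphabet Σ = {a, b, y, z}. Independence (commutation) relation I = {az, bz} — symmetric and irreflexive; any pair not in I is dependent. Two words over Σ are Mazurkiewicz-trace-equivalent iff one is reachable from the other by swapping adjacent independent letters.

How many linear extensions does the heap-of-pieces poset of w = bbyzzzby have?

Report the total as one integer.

#0=b has no predecessor
#1=b depends on [0:b]
#2=y depends on [1:b]
#3=z depends on [2:y]
#4=z depends on [3:z]
#5=z depends on [4:z]
#6=b depends on [2:y]
#7=y depends on [5:z, 6:b]
sources: [0:b]
N(rest) = Σ N(rest − s) over sources s of rest; N(one piece) = 1:
  size 1 → [7]=1
  size 2 → [5,7]=1  [6,7]=1
  size 3 → [4,5,7]=1  [5,6,7]=2
  size 4 → [3,4,5,7]=1  [4,5,6,7]=3
  size 5 → [3,4,5,6,7]=4
  size 6 → [2,3,4,5,6,7]=4
  first=0(b) contributes 4

4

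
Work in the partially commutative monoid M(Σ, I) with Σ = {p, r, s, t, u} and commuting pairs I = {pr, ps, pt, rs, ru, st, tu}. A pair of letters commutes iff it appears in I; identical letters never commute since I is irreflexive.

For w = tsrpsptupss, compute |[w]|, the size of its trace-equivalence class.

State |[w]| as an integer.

2970

#0=t has no predecessor
#1=s has no predecessor
#2=r depends on [0:t]
#3=p has no predecessor
#4=s depends on [1:s]
#5=p depends on [3:p]
#6=t depends on [2:r]
#7=u depends on [4:s, 5:p]
#8=p depends on [7:u]
#9=s depends on [7:u]
#10=s depends on [9:s]
sources: [0:t, 1:s, 3:p]
N(rest) = Σ N(rest − s) over sources s of rest; N(one piece) = 1:
  size 1 → [6]=1  [8]=1  [10]=1
  size 2 → [2,6]=1  [6,8]=2  [6,10]=2  [8,10]=2  [9,10]=1
  size 3 → [0,2,6]=1  [2,6,8]=3  [2,6,10]=3  [6,8,10]=6  [6,9,10]=3  [8,9,10]=3
  size 4 → [0,2,6,8]=4  [0,2,6,10]=4  [2,6,8,10]=12  [2,6,9,10]=6  [6,8,9,10]=12  [7,8,9,10]=3
  size 5 → [0,2,6,8,10]=20  [0,2,6,9,10]=10  [2,6,8,9,10]=30  [4,7,8,9,10]=3  [5,7,8,9,10]=3  [6,7,8,9,10]=15
  size 6 → [0,2,6,8,9,10]=60  [1,4,7,8,9,10]=3  [2,6,7,8,9,10]=45  [3,5,7,8,9,10]=3  [4,5,7,8,9,10]=6  [4,6,7,8,9,10]=18  [5,6,7,8,9,10]=18
  size 7 → [0,2,6,7,8,9,10]=105  [1,4,5,7,8,9,10]=9  [1,4,6,7,8,9,10]=21  [2,4,6,7,8,9,10]=63  [2,5,6,7,8,9,10]=63  [3,4,5,7,8,9,10]=9  [3,5,6,7,8,9,10]=21  [4,5,6,7,8,9,10]=42
  size 8 → [0,2,4,6,7,8,9,10]=168  [0,2,5,6,7,8,9,10]=168  [1,2,4,6,7,8,9,10]=84  [1,3,4,5,7,8,9,10]=18  [1,4,5,6,7,8,9,10]=72  [2,3,5,6,7,8,9,10]=84  [2,4,5,6,7,8,9,10]=168  [3,4,5,6,7,8,9,10]=72
  size 9 → [0,1,2,4,6,7,8,9,10]=252  [0,2,3,5,6,7,8,9,10]=252  [0,2,4,5,6,7,8,9,10]=504  [1,2,4,5,6,7,8,9,10]=324  [1,3,4,5,6,7,8,9,10]=162  [2,3,4,5,6,7,8,9,10]=324
  first=0(t) contributes 810
  first=1(s) contributes 1080
  first=3(p) contributes 1080
|[w]| = 2970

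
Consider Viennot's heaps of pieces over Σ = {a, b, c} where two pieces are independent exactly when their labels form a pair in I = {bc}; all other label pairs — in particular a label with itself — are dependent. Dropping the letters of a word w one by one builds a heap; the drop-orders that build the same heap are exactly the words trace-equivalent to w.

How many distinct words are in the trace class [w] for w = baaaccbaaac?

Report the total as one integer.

3

0(b) covers ∅
1(a) covers 0:b
2(a) covers 1:a
3(a) covers 2:a
4(c) covers 3:a
5(c) covers 4:c
6(b) covers 3:a
7(a) covers 5:c, 6:b
8(a) covers 7:a
9(a) covers 8:a
10(c) covers 9:a
floor of heap: 0:b
completions by unplaced set U, small U first (add the entries for U minus each lowest piece of U):
  |U|=1: {10}:1
  |U|=2: {9,10}:1
  |U|=3: {8,9,10}:1
  |U|=4: {7,8,9,10}:1
  |U|=5: {5,7,8,9,10}:1  {6,7,8,9,10}:1
  |U|=6: {4,5,7,8,9,10}:1  {5,6,7,8,9,10}:2
  |U|=7: {4,5,6,7,8,9,10}:3
  |U|=8: {3,4,5,6,7,8,9,10}:3
  |U|=9: {2,3,4,5,6,7,8,9,10}:3
  start at 0(b): 3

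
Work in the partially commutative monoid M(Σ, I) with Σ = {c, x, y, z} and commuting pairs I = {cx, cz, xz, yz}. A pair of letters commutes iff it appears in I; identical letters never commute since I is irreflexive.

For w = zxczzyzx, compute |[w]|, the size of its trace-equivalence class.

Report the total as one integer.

drop 0:z onto floor
drop 1:x onto floor
drop 2:c onto floor
drop 3:z onto {0:z}
drop 4:z onto {3:z}
drop 5:y onto {1:x, 2:c}
drop 6:z onto {4:z}
drop 7:x onto {5:y}
ground layer = {0:z, 1:x, 2:c}
drop-orders for the pieces not yet dropped (sum over which currently-grounded one goes next):
  1 to go: {6} 1  {7} 1
  2 to go: {4,6} 1  {5,7} 1  {6,7} 2
  3 to go: {1,5,7} 1  {2,5,7} 1  {3,4,6} 1  {4,6,7} 3  {5,6,7} 3
  4 to go: {0,3,4,6} 1  {1,2,5,7} 2  {1,5,6,7} 4  {2,5,6,7} 4  {3,4,6,7} 4  {4,5,6,7} 6
  5 to go: {0,3,4,6,7} 5  {1,2,5,6,7} 10  {1,4,5,6,7} 10  {2,4,5,6,7} 10  {3,4,5,6,7} 10
  6 to go: {0,3,4,5,6,7} 15  {1,2,4,5,6,7} 30  {1,3,4,5,6,7} 20  {2,3,4,5,6,7} 20
  if 0:z drops first: 70 orders
  if 1:x drops first: 35 orders
  if 2:c drops first: 35 orders
heap linearizations: 140

140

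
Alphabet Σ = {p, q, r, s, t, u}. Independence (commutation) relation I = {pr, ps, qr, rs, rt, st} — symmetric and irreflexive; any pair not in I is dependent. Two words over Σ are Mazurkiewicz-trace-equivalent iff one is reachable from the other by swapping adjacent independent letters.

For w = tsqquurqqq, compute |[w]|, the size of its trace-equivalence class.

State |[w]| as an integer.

0(t) covers ∅
1(s) covers ∅
2(q) covers 0:t, 1:s
3(q) covers 2:q
4(u) covers 3:q
5(u) covers 4:u
6(r) covers 5:u
7(q) covers 5:u
8(q) covers 7:q
9(q) covers 8:q
floor of heap: 0:t, 1:s
completions by unplaced set U, small U first (add the entries for U minus each lowest piece of U):
  |U|=1: {6}:1  {9}:1
  |U|=2: {6,9}:2  {8,9}:1
  |U|=3: {6,8,9}:3  {7,8,9}:1
  |U|=4: {6,7,8,9}:4
  |U|=5: {5,6,7,8,9}:4
  |U|=6: {4,5,6,7,8,9}:4
  |U|=7: {3,4,5,6,7,8,9}:4
  |U|=8: {2,3,4,5,6,7,8,9}:4
  start at 0(t): 4
  start at 1(s): 4
sum over floor = 8

8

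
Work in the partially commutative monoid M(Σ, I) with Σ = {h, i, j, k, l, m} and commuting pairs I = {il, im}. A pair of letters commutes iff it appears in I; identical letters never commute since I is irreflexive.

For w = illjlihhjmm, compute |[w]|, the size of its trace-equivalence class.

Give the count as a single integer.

0(i) covers ∅
1(l) covers ∅
2(l) covers 1:l
3(j) covers 0:i, 2:l
4(l) covers 3:j
5(i) covers 3:j
6(h) covers 4:l, 5:i
7(h) covers 6:h
8(j) covers 7:h
9(m) covers 8:j
10(m) covers 9:m
floor of heap: 0:i, 1:l
completions by unplaced set U, small U first (add the entries for U minus each lowest piece of U):
  |U|=1: {10}:1
  |U|=2: {9,10}:1
  |U|=3: {8,9,10}:1
  |U|=4: {7,8,9,10}:1
  |U|=5: {6,7,8,9,10}:1
  |U|=6: {4,6,7,8,9,10}:1  {5,6,7,8,9,10}:1
  |U|=7: {4,5,6,7,8,9,10}:2
  |U|=8: {3,4,5,6,7,8,9,10}:2
  |U|=9: {0,3,4,5,6,7,8,9,10}:2  {2,3,4,5,6,7,8,9,10}:2
  start at 0(i): 2
  start at 1(l): 4
sum over floor = 6

6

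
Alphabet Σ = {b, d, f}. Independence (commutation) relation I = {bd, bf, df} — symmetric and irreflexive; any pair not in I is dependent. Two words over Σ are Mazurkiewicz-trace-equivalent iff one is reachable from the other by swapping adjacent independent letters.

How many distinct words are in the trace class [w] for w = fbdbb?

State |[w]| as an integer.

piece 0:f — minimal
piece 1:b — minimal
piece 2:d — minimal
piece 3:b rests on {1:b}
piece 4:b rests on {3:b}
minimal pieces: {0:f, 1:b, 2:d}
ways to finish when only these pieces remain (= sum over removing one remaining piece with nothing left below it):
  1 left: {0}→1  {2}→1  {4}→1
  2 left: {0,2}→2  {0,4}→2  {2,4}→2  {3,4}→1
  3 left: {0,2,4}→6  {0,3,4}→3  {1,3,4}→1  {2,3,4}→3
  placing 0:f first → 4 extensions
  placing 1:b first → 12 extensions
  placing 2:d first → 4 extensions
total linear extensions = 20

20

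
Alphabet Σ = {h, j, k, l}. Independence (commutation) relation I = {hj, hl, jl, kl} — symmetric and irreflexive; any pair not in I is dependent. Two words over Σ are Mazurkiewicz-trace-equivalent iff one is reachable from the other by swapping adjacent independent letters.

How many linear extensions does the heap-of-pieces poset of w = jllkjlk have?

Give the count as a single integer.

drop 0:j onto floor
drop 1:l onto floor
drop 2:l onto {1:l}
drop 3:k onto {0:j}
drop 4:j onto {3:k}
drop 5:l onto {2:l}
drop 6:k onto {4:j}
ground layer = {0:j, 1:l}
drop-orders for the pieces not yet dropped (sum over which currently-grounded one goes next):
  1 to go: {5} 1  {6} 1
  2 to go: {2,5} 1  {4,6} 1  {5,6} 2
  3 to go: {1,2,5} 1  {2,5,6} 3  {3,4,6} 1  {4,5,6} 3
  4 to go: {0,3,4,6} 1  {1,2,5,6} 4  {2,4,5,6} 6  {3,4,5,6} 4
  5 to go: {0,3,4,5,6} 5  {1,2,4,5,6} 10  {2,3,4,5,6} 10
  if 0:j drops first: 20 orders
  if 1:l drops first: 15 orders
heap linearizations: 35

35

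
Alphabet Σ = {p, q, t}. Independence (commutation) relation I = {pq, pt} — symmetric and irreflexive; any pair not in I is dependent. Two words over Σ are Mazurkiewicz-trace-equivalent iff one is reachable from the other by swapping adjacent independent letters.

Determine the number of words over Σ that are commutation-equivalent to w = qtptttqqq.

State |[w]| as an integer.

0(q) covers ∅
1(t) covers 0:q
2(p) covers ∅
3(t) covers 1:t
4(t) covers 3:t
5(t) covers 4:t
6(q) covers 5:t
7(q) covers 6:q
8(q) covers 7:q
floor of heap: 0:q, 2:p
completions by unplaced set U, small U first (add the entries for U minus each lowest piece of U):
  |U|=1: {2}:1  {8}:1
  |U|=2: {2,8}:2  {7,8}:1
  |U|=3: {2,7,8}:3  {6,7,8}:1
  |U|=4: {2,6,7,8}:4  {5,6,7,8}:1
  |U|=5: {2,5,6,7,8}:5  {4,5,6,7,8}:1
  |U|=6: {2,4,5,6,7,8}:6  {3,4,5,6,7,8}:1
  |U|=7: {1,3,4,5,6,7,8}:1  {2,3,4,5,6,7,8}:7
  start at 0(q): 8
  start at 2(p): 1
sum over floor = 9

9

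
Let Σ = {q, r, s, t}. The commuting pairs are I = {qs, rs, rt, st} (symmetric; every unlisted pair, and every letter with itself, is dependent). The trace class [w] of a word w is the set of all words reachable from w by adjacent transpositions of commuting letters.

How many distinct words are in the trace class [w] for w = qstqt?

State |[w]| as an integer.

0(q) covers ∅
1(s) covers ∅
2(t) covers 0:q
3(q) covers 2:t
4(t) covers 3:q
floor of heap: 0:q, 1:s
completions by unplaced set U, small U first (add the entries for U minus each lowest piece of U):
  |U|=1: {1}:1  {4}:1
  |U|=2: {1,4}:2  {3,4}:1
  |U|=3: {1,3,4}:3  {2,3,4}:1
  start at 0(q): 4
  start at 1(s): 1
sum over floor = 5

5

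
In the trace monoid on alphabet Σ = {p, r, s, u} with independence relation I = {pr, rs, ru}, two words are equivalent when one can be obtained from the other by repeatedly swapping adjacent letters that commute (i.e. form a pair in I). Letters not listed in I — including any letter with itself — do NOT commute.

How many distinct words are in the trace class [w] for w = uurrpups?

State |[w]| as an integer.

piece 0:u — minimal
piece 1:u rests on {0:u}
piece 2:r — minimal
piece 3:r rests on {2:r}
piece 4:p rests on {1:u}
piece 5:u rests on {4:p}
piece 6:p rests on {5:u}
piece 7:s rests on {6:p}
minimal pieces: {0:u, 2:r}
ways to finish when only these pieces remain (= sum over removing one remaining piece with nothing left below it):
  1 left: {3}→1  {7}→1
  2 left: {2,3}→1  {3,7}→2  {6,7}→1
  3 left: {2,3,7}→3  {3,6,7}→3  {5,6,7}→1
  4 left: {2,3,6,7}→6  {3,5,6,7}→4  {4,5,6,7}→1
  5 left: {1,4,5,6,7}→1  {2,3,5,6,7}→10  {3,4,5,6,7}→5
  6 left: {0,1,4,5,6,7}→1  {1,3,4,5,6,7}→6  {2,3,4,5,6,7}→15
  placing 0:u first → 21 extensions
  placing 2:r first → 7 extensions
total linear extensions = 28

28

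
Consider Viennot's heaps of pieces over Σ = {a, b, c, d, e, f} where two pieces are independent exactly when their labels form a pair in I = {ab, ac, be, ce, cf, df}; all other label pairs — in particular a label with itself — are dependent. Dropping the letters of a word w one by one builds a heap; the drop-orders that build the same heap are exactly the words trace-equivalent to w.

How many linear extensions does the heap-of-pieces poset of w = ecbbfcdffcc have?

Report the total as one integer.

160

piece 0:e — minimal
piece 1:c — minimal
piece 2:b rests on {1:c}
piece 3:b rests on {2:b}
piece 4:f rests on {0:e, 3:b}
piece 5:c rests on {3:b}
piece 6:d rests on {0:e, 5:c}
piece 7:f rests on {4:f}
piece 8:f rests on {7:f}
piece 9:c rests on {6:d}
piece 10:c rests on {9:c}
minimal pieces: {0:e, 1:c}
ways to finish when only these pieces remain (= sum over removing one remaining piece with nothing left below it):
  1 left: {8}→1  {10}→1
  2 left: {7,8}→1  {8,10}→2  {9,10}→1
  3 left: {4,7,8}→1  {6,9,10}→1  {7,8,10}→3  {8,9,10}→3
  4 left: {4,7,8,10}→4  {5,6,9,10}→1  {6,8,9,10}→4  {7,8,9,10}→6
  5 left: {4,7,8,9,10}→10  {5,6,8,9,10}→5  {6,7,8,9,10}→10
  6 left: {4,6,7,8,9,10}→20  {5,6,7,8,9,10}→15
  7 left: {0,4,6,7,8,9,10}→20  {4,5,6,7,8,9,10}→35
  8 left: {0,4,5,6,7,8,9,10}→55  {3,4,5,6,7,8,9,10}→35
  9 left: {0,3,4,5,6,7,8,9,10}→90  {2,3,4,5,6,7,8,9,10}→35
  placing 0:e first → 35 extensions
  placing 1:c first → 125 extensions
total linear extensions = 160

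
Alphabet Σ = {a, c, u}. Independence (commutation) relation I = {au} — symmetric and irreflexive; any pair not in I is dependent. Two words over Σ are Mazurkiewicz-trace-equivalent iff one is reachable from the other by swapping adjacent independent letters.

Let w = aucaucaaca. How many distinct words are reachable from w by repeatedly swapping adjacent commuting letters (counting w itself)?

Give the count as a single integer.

piece 0:a — minimal
piece 1:u — minimal
piece 2:c rests on {0:a, 1:u}
piece 3:a rests on {2:c}
piece 4:u rests on {2:c}
piece 5:c rests on {3:a, 4:u}
piece 6:a rests on {5:c}
piece 7:a rests on {6:a}
piece 8:c rests on {7:a}
piece 9:a rests on {8:c}
minimal pieces: {0:a, 1:u}
ways to finish when only these pieces remain (= sum over removing one remaining piece with nothing left below it):
  1 left: {9}→1
  2 left: {8,9}→1
  3 left: {7,8,9}→1
  4 left: {6,7,8,9}→1
  5 left: {5,6,7,8,9}→1
  6 left: {3,5,6,7,8,9}→1  {4,5,6,7,8,9}→1
  7 left: {3,4,5,6,7,8,9}→2
  8 left: {2,3,4,5,6,7,8,9}→2
  placing 0:a first → 2 extensions
  placing 1:u first → 2 extensions
total linear extensions = 4

4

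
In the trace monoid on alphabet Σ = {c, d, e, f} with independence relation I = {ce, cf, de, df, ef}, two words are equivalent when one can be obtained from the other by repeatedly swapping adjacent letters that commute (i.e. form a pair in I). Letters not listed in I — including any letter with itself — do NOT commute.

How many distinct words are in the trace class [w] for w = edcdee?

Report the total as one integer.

piece 0:e — minimal
piece 1:d — minimal
piece 2:c rests on {1:d}
piece 3:d rests on {2:c}
piece 4:e rests on {0:e}
piece 5:e rests on {4:e}
minimal pieces: {0:e, 1:d}
ways to finish when only these pieces remain (= sum over removing one remaining piece with nothing left below it):
  1 left: {3}→1  {5}→1
  2 left: {2,3}→1  {3,5}→2  {4,5}→1
  3 left: {0,4,5}→1  {1,2,3}→1  {2,3,5}→3  {3,4,5}→3
  4 left: {0,3,4,5}→4  {1,2,3,5}→4  {2,3,4,5}→6
  placing 0:e first → 10 extensions
  placing 1:d first → 10 extensions
total linear extensions = 20

20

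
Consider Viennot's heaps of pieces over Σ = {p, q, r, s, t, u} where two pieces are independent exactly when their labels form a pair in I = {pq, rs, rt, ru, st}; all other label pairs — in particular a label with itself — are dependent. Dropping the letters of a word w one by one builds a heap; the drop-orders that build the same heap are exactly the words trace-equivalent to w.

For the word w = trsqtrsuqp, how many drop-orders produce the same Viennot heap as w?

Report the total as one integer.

piece 0:t — minimal
piece 1:r — minimal
piece 2:s — minimal
piece 3:q rests on {0:t, 1:r, 2:s}
piece 4:t rests on {3:q}
piece 5:r rests on {3:q}
piece 6:s rests on {3:q}
piece 7:u rests on {4:t, 6:s}
piece 8:q rests on {5:r, 7:u}
piece 9:p rests on {5:r, 7:u}
minimal pieces: {0:t, 1:r, 2:s}
ways to finish when only these pieces remain (= sum over removing one remaining piece with nothing left below it):
  1 left: {8}→1  {9}→1
  2 left: {8,9}→2
  3 left: {5,8,9}→2  {7,8,9}→2
  4 left: {4,7,8,9}→2  {5,7,8,9}→4  {6,7,8,9}→2
  5 left: {4,5,7,8,9}→6  {4,6,7,8,9}→4  {5,6,7,8,9}→6
  6 left: {4,5,6,7,8,9}→16
  7 left: {3,4,5,6,7,8,9}→16
  8 left: {0,3,4,5,6,7,8,9}→16  {1,3,4,5,6,7,8,9}→16  {2,3,4,5,6,7,8,9}→16
  placing 0:t first → 32 extensions
  placing 1:r first → 32 extensions
  placing 2:s first → 32 extensions
total linear extensions = 96

96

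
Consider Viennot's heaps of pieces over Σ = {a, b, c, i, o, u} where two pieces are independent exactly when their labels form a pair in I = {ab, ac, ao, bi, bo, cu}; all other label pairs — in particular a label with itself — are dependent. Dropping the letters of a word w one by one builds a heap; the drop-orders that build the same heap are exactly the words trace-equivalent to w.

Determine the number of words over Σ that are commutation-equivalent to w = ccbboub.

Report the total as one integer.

3

drop 0:c onto floor
drop 1:c onto {0:c}
drop 2:b onto {1:c}
drop 3:b onto {2:b}
drop 4:o onto {1:c}
drop 5:u onto {3:b, 4:o}
drop 6:b onto {5:u}
ground layer = {0:c}
drop-orders for the pieces not yet dropped (sum over which currently-grounded one goes next):
  1 to go: {6} 1
  2 to go: {5,6} 1
  3 to go: {3,5,6} 1  {4,5,6} 1
  4 to go: {2,3,5,6} 1  {3,4,5,6} 2
  5 to go: {2,3,4,5,6} 3
  if 0:c drops first: 3 orders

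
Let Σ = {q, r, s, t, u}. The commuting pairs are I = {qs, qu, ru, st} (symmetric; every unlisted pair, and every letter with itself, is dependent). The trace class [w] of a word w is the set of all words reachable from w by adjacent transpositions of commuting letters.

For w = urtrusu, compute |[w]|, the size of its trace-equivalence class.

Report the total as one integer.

#0=u has no predecessor
#1=r has no predecessor
#2=t depends on [0:u, 1:r]
#3=r depends on [2:t]
#4=u depends on [2:t]
#5=s depends on [3:r, 4:u]
#6=u depends on [5:s]
sources: [0:u, 1:r]
N(rest) = Σ N(rest − s) over sources s of rest; N(one piece) = 1:
  size 1 → [6]=1
  size 2 → [5,6]=1
  size 3 → [3,5,6]=1  [4,5,6]=1
  size 4 → [3,4,5,6]=2
  size 5 → [2,3,4,5,6]=2
  first=0(u) contributes 2
  first=1(r) contributes 2
|[w]| = 4

4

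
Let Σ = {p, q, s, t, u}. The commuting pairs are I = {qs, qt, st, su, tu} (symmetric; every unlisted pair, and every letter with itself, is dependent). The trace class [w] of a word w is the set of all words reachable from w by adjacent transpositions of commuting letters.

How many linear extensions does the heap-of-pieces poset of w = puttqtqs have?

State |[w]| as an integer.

140

#0=p has no predecessor
#1=u depends on [0:p]
#2=t depends on [0:p]
#3=t depends on [2:t]
#4=q depends on [1:u]
#5=t depends on [3:t]
#6=q depends on [4:q]
#7=s depends on [0:p]
sources: [0:p]
N(rest) = Σ N(rest − s) over sources s of rest; N(one piece) = 1:
  size 1 → [5]=1  [6]=1  [7]=1
  size 2 → [3,5]=1  [4,6]=1  [5,6]=2  [5,7]=2  [6,7]=2
  size 3 → [1,4,6]=1  [2,3,5]=1  [3,5,6]=3  [3,5,7]=3  [4,5,6]=3  [4,6,7]=3  [5,6,7]=6
  size 4 → [1,4,5,6]=4  [1,4,6,7]=4  [2,3,5,6]=4  [2,3,5,7]=4  [3,4,5,6]=6  [3,5,6,7]=12  [4,5,6,7]=12
  size 5 → [1,3,4,5,6]=10  [1,4,5,6,7]=20  [2,3,4,5,6]=10  [2,3,5,6,7]=20  [3,4,5,6,7]=30
  size 6 → [1,2,3,4,5,6]=20  [1,3,4,5,6,7]=60  [2,3,4,5,6,7]=60
  first=0(p) contributes 140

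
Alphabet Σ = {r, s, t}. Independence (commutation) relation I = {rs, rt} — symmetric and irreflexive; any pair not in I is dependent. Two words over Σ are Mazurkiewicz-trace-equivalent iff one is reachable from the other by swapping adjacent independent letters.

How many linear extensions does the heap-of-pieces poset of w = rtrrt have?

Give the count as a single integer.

drop 0:r onto floor
drop 1:t onto floor
drop 2:r onto {0:r}
drop 3:r onto {2:r}
drop 4:t onto {1:t}
ground layer = {0:r, 1:t}
drop-orders for the pieces not yet dropped (sum over which currently-grounded one goes next):
  1 to go: {3} 1  {4} 1
  2 to go: {1,4} 1  {2,3} 1  {3,4} 2
  3 to go: {0,2,3} 1  {1,3,4} 3  {2,3,4} 3
  if 0:r drops first: 6 orders
  if 1:t drops first: 4 orders
heap linearizations: 10

10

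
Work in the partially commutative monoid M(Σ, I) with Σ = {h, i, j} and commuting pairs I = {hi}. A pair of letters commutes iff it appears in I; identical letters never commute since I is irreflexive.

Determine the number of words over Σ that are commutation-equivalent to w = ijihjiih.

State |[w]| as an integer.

6

#0=i has no predecessor
#1=j depends on [0:i]
#2=i depends on [1:j]
#3=h depends on [1:j]
#4=j depends on [2:i, 3:h]
#5=i depends on [4:j]
#6=i depends on [5:i]
#7=h depends on [4:j]
sources: [0:i]
N(rest) = Σ N(rest − s) over sources s of rest; N(one piece) = 1:
  size 1 → [6]=1  [7]=1
  size 2 → [5,6]=1  [6,7]=2
  size 3 → [5,6,7]=3
  size 4 → [4,5,6,7]=3
  size 5 → [2,4,5,6,7]=3  [3,4,5,6,7]=3
  size 6 → [2,3,4,5,6,7]=6
  first=0(i) contributes 6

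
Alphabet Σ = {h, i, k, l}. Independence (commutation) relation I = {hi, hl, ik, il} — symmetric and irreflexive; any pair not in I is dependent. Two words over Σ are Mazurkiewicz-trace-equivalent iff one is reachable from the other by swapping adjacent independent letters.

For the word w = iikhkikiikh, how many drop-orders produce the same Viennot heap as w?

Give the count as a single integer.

piece 0:i — minimal
piece 1:i rests on {0:i}
piece 2:k — minimal
piece 3:h rests on {2:k}
piece 4:k rests on {3:h}
piece 5:i rests on {1:i}
piece 6:k rests on {4:k}
piece 7:i rests on {5:i}
piece 8:i rests on {7:i}
piece 9:k rests on {6:k}
piece 10:h rests on {9:k}
minimal pieces: {0:i, 2:k}
ways to finish when only these pieces remain (= sum over removing one remaining piece with nothing left below it):
  1 left: {8}→1  {10}→1
  2 left: {7,8}→1  {8,10}→2  {9,10}→1
  3 left: {5,7,8}→1  {6,9,10}→1  {7,8,10}→3  {8,9,10}→3
  4 left: {1,5,7,8}→1  {4,6,9,10}→1  {5,7,8,10}→4  {6,8,9,10}→4  {7,8,9,10}→6
  5 left: {0,1,5,7,8}→1  {1,5,7,8,10}→5  {3,4,6,9,10}→1  {4,6,8,9,10}→5  {5,7,8,9,10}→10  {6,7,8,9,10}→10
  6 left: {0,1,5,7,8,10}→6  {1,5,7,8,9,10}→15  {2,3,4,6,9,10}→1  {3,4,6,8,9,10}→6  {4,6,7,8,9,10}→15  {5,6,7,8,9,10}→20
  7 left: {0,1,5,7,8,9,10}→21  {1,5,6,7,8,9,10}→35  {2,3,4,6,8,9,10}→7  {3,4,6,7,8,9,10}→21  {4,5,6,7,8,9,10}→35
  8 left: {0,1,5,6,7,8,9,10}→56  {1,4,5,6,7,8,9,10}→70  {2,3,4,6,7,8,9,10}→28  {3,4,5,6,7,8,9,10}→56
  9 left: {0,1,4,5,6,7,8,9,10}→126  {1,3,4,5,6,7,8,9,10}→126  {2,3,4,5,6,7,8,9,10}→84
  placing 0:i first → 210 extensions
  placing 2:k first → 252 extensions
total linear extensions = 462

462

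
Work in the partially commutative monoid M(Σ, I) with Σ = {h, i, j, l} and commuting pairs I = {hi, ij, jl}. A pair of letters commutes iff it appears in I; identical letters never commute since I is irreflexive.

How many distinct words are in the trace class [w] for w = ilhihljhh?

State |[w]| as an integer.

7

#0=i has no predecessor
#1=l depends on [0:i]
#2=h depends on [1:l]
#3=i depends on [1:l]
#4=h depends on [2:h]
#5=l depends on [3:i, 4:h]
#6=j depends on [4:h]
#7=h depends on [5:l, 6:j]
#8=h depends on [7:h]
sources: [0:i]
N(rest) = Σ N(rest − s) over sources s of rest; N(one piece) = 1:
  size 1 → [8]=1
  size 2 → [7,8]=1
  size 3 → [5,7,8]=1  [6,7,8]=1
  size 4 → [3,5,7,8]=1  [5,6,7,8]=2
  size 5 → [3,5,6,7,8]=3  [4,5,6,7,8]=2
  size 6 → [2,4,5,6,7,8]=2  [3,4,5,6,7,8]=5
  size 7 → [2,3,4,5,6,7,8]=7
  first=0(i) contributes 7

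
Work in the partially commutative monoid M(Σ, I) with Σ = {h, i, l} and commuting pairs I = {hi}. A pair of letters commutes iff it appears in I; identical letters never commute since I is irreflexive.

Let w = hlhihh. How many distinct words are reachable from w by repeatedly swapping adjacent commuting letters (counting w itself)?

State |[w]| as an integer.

4

#0=h has no predecessor
#1=l depends on [0:h]
#2=h depends on [1:l]
#3=i depends on [1:l]
#4=h depends on [2:h]
#5=h depends on [4:h]
sources: [0:h]
N(rest) = Σ N(rest − s) over sources s of rest; N(one piece) = 1:
  size 1 → [3]=1  [5]=1
  size 2 → [3,5]=2  [4,5]=1
  size 3 → [2,4,5]=1  [3,4,5]=3
  size 4 → [2,3,4,5]=4
  first=0(h) contributes 4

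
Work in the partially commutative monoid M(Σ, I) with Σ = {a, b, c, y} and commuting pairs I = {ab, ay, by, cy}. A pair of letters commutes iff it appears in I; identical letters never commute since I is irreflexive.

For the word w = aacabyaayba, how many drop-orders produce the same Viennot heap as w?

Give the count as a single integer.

drop 0:a onto floor
drop 1:a onto {0:a}
drop 2:c onto {1:a}
drop 3:a onto {2:c}
drop 4:b onto {2:c}
drop 5:y onto floor
drop 6:a onto {3:a}
drop 7:a onto {6:a}
drop 8:y onto {5:y}
drop 9:b onto {4:b}
drop 10:a onto {7:a}
ground layer = {0:a, 5:y}
drop-orders for the pieces not yet dropped (sum over which currently-grounded one goes next):
  1 to go: {8} 1  {9} 1  {10} 1
  2 to go: {4,9} 1  {5,8} 1  {7,10} 1  {8,9} 2  {8,10} 2  {9,10} 2
  3 to go: {4,8,9} 3  {4,9,10} 3  {5,8,9} 3  {5,8,10} 3  {6,7,10} 1  {7,8,10} 3  {7,9,10} 3  {8,9,10} 6
  4 to go: {3,6,7,10} 1  {4,5,8,9} 6  {4,7,9,10} 6  {4,8,9,10} 12  {5,7,8,10} 6  {5,8,9,10} 12  {6,7,8,10} 4  {6,7,9,10} 4  {7,8,9,10} 12
  5 to go: {3,6,7,8,10} 5  {3,6,7,9,10} 5  {4,5,8,9,10} 30  {4,6,7,9,10} 10  {4,7,8,9,10} 30  {5,6,7,8,10} 10  {5,7,8,9,10} 30  {6,7,8,9,10} 20
  6 to go: {3,4,6,7,9,10} 15  {3,5,6,7,8,10} 15  {3,6,7,8,9,10} 30  {4,5,7,8,9,10} 90  {4,6,7,8,9,10} 60  {5,6,7,8,9,10} 60
  7 to go: {2,3,4,6,7,9,10} 15  {3,4,6,7,8,9,10} 105  {3,5,6,7,8,9,10} 105  {4,5,6,7,8,9,10} 210
  8 to go: {1,2,3,4,6,7,9,10} 15  {2,3,4,6,7,8,9,10} 120  {3,4,5,6,7,8,9,10} 420
  9 to go: {0,1,2,3,4,6,7,9,10} 15  {1,2,3,4,6,7,8,9,10} 135  {2,3,4,5,6,7,8,9,10} 540
  if 0:a drops first: 675 orders
  if 5:y drops first: 150 orders
heap linearizations: 825

825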